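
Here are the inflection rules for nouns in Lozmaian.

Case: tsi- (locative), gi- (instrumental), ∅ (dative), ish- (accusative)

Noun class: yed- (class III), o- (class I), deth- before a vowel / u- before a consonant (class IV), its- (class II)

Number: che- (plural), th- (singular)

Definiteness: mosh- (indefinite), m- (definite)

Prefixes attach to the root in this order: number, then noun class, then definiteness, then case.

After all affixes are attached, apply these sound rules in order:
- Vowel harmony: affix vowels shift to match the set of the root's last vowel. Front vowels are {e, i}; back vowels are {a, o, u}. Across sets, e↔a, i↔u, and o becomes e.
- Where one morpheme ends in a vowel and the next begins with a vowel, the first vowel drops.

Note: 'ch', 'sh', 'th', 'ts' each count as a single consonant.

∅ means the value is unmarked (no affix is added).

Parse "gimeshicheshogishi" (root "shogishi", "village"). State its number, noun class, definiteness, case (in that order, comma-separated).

Segment: gi-mosh-u-che-shogishi.
number: che- → plural.
noun class: deth/u- → class IV.
definiteness: mosh- → indefinite.
case: gi- → instrumental.

plural, class IV, indefinite, instrumental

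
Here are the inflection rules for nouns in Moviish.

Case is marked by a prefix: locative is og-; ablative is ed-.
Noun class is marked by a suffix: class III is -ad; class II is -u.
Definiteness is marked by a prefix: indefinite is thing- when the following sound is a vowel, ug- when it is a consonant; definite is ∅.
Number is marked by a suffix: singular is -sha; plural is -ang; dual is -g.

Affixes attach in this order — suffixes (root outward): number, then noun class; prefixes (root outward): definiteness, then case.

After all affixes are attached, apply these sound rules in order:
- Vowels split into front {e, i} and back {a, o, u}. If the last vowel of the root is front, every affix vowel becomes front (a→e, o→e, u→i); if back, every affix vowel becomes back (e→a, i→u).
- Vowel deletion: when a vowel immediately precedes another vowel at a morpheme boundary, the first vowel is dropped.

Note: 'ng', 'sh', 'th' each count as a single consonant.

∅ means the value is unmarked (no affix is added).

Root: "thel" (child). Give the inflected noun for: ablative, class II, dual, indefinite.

Attach definiteness indefinite ug- (before consonant 'th') → ugthel.
Attach number dual -g → ugthelg.
Attach case ablative ed- → edugthelg.
Attach noun class class II -u → edugthelgu.
Apply vowel harmony: edugthelgu → edigthelgi.
Vowel deletion: no change.

edigthelgi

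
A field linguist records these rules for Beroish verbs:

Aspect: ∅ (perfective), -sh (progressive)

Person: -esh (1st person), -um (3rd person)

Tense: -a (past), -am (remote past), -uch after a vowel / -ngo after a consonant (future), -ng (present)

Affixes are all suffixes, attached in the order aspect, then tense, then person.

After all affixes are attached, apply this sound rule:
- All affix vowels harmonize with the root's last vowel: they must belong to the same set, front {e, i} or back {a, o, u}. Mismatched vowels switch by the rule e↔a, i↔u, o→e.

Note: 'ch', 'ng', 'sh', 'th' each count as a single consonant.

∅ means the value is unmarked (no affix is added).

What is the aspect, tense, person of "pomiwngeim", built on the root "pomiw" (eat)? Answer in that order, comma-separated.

perfective, future, 3rd person

Segment: pomiw-ngo-um.
aspect: ∅ → perfective.
tense: -uch/ngo → future.
person: -um → 3rd person.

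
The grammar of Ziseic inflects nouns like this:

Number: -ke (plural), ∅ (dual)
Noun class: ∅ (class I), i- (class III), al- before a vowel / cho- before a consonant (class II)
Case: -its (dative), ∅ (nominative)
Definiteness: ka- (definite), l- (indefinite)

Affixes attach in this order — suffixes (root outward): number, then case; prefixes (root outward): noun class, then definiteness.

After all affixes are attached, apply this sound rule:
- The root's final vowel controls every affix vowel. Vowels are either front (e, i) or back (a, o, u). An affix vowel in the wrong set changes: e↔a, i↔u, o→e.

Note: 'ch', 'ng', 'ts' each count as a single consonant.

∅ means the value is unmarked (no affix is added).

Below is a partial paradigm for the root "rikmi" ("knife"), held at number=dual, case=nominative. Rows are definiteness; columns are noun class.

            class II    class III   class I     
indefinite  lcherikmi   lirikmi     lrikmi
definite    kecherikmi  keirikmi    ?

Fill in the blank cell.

number = dual: zero marking, form stays rikmi.
noun class = class I: zero marking, form stays rikmi.
Attach definiteness definite ka- → karikmi.
case = nominative: zero marking, form stays karikmi.
Apply vowel harmony: karikmi → kerikmi.

kerikmi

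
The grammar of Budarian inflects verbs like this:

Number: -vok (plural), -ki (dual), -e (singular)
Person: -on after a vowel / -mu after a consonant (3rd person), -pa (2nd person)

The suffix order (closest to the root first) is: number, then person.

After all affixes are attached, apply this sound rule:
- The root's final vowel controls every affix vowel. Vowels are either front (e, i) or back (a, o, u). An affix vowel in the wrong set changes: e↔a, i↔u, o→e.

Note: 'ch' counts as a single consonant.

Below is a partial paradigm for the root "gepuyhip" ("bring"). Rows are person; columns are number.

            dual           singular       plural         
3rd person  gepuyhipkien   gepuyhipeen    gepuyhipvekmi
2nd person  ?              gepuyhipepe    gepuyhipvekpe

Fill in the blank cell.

Attach number dual -ki → gepuyhipki.
Attach person 2nd person -pa → gepuyhipkipa.
Apply vowel harmony: gepuyhipkipa → gepuyhipkipe.

gepuyhipkipe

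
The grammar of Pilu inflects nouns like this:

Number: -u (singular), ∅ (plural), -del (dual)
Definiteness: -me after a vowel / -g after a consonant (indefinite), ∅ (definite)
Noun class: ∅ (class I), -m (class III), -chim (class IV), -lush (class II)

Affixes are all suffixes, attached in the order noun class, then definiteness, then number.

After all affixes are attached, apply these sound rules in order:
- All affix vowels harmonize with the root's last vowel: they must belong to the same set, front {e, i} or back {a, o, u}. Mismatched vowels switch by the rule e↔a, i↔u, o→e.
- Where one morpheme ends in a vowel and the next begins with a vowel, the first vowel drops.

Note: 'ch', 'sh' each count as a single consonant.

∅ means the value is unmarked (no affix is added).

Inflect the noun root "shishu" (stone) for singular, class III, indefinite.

Attach noun class class III -m → shishum.
Attach definiteness indefinite -g (after consonant 'm') → shishumg.
Attach number singular -u → shishumgu.
Vowel harmony: no change.
Vowel deletion: no change.

shishumgu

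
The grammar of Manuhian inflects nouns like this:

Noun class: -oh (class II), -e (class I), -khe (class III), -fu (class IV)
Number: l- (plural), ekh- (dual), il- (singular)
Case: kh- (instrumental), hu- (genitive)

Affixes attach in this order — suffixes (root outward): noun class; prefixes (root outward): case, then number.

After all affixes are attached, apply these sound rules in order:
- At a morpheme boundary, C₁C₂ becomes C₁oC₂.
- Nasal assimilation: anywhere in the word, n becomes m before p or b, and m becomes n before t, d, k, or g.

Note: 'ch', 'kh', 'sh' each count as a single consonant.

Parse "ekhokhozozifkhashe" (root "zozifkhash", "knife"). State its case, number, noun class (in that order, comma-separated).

instrumental, dual, class I

Segment: ekh-kh-zozifkhash-e.
case: kh- → instrumental.
number: ekh- → dual.
noun class: -e → class I.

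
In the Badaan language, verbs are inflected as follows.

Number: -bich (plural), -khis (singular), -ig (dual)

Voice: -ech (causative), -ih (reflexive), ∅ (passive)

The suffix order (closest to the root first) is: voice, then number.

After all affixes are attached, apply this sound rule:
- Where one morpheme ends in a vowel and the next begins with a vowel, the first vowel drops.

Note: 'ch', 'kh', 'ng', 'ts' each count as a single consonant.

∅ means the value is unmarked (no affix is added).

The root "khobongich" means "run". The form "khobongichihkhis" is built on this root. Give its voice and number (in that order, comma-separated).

Segment: khobongich-ih-khis.
voice: -ih → reflexive.
number: -khis → singular.

reflexive, singular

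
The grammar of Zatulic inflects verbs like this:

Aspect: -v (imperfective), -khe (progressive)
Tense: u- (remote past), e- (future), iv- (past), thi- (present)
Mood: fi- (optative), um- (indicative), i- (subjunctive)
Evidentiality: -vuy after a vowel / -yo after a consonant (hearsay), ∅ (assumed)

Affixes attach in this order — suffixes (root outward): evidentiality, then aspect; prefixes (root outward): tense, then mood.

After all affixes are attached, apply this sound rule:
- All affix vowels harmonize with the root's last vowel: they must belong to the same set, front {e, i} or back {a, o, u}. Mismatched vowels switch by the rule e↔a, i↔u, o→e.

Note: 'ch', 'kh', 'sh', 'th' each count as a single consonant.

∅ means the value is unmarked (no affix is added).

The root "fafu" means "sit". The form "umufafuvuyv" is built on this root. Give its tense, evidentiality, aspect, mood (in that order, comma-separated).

Segment: um-u-fafu-vuy-v.
tense: u- → remote past.
evidentiality: -vuy/yo → hearsay.
aspect: -v → imperfective.
mood: um- → indicative.

remote past, hearsay, imperfective, indicative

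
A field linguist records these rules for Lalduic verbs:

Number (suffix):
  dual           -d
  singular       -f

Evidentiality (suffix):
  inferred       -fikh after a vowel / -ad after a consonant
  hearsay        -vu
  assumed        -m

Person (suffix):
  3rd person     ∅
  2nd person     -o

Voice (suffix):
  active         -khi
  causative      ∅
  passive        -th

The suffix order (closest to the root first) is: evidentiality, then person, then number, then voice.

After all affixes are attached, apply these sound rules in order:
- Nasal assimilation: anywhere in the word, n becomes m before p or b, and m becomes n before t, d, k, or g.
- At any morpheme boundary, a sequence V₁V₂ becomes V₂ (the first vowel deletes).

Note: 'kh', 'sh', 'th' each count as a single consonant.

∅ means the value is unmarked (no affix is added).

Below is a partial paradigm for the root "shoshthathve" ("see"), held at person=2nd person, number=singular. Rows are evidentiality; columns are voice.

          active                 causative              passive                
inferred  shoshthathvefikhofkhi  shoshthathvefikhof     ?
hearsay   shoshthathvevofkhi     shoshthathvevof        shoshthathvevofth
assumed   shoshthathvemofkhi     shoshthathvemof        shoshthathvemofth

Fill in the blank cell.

shoshthathvefikhofth

Attach evidentiality inferred -fikh (after vowel 'e') → shoshthathvefikh.
Attach person 2nd person -o → shoshthathvefikho.
Attach number singular -f → shoshthathvefikhof.
Attach voice passive -th → shoshthathvefikhofth.
Nasal assimilation: no change.
Vowel deletion: no change.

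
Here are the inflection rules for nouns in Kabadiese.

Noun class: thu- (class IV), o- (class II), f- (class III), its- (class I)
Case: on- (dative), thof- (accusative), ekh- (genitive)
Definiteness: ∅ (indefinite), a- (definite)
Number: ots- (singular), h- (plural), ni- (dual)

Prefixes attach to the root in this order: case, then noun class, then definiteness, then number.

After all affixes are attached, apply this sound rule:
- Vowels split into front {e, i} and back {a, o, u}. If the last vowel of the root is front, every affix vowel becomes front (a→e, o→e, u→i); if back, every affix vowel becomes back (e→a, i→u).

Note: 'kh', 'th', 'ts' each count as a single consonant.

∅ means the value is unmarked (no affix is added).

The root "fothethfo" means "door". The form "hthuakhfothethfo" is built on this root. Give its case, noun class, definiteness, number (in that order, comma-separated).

genitive, class IV, indefinite, plural

Segment: h-thu-ekh-fothethfo.
case: ekh- → genitive.
noun class: thu- → class IV.
definiteness: ∅ → indefinite.
number: h- → plural.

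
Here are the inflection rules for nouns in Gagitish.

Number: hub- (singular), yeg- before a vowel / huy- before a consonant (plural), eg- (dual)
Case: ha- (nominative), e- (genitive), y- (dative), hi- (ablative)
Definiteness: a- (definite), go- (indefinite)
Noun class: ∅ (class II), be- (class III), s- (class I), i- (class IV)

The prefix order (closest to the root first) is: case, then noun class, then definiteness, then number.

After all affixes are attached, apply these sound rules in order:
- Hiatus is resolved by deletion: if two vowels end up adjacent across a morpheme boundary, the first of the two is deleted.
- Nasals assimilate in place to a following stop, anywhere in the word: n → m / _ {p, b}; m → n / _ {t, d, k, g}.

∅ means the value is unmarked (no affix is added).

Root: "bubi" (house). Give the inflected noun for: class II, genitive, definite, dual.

egebubi

Attach case genitive e- → ebubi.
noun class = class II: zero marking, form stays ebubi.
Attach definiteness definite a- → aebubi.
Attach number dual eg- → egaebubi.
Apply vowel deletion: egaebubi → egebubi.
Nasal assimilation: no change.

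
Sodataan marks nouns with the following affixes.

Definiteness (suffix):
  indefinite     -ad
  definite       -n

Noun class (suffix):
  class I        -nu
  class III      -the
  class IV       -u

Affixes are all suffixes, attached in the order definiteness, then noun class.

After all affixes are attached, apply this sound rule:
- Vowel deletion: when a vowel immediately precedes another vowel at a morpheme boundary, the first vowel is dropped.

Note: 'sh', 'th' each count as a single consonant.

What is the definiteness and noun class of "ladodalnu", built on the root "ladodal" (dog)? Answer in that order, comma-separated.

Segment: ladodal-n-u.
definiteness: -n → definite.
noun class: -u → class IV.

definite, class IV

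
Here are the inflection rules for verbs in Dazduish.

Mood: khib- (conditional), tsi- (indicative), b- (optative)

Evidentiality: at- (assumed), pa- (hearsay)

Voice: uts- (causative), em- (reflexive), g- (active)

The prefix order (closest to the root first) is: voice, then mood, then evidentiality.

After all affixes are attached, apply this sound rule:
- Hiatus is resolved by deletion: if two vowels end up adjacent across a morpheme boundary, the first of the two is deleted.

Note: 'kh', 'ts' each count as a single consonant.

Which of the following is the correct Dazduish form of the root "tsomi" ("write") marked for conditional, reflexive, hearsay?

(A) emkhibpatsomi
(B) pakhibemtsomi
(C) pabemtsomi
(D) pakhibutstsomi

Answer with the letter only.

Attach voice reflexive em- → emtsomi.
Attach mood conditional khib- → khibemtsomi.
Attach evidentiality hearsay pa- → pakhibemtsomi.
Vowel deletion: no change.
So the correct form is pakhibemtsomi, option (B).
(D) pakhibutstsomi is wrong: it uses causative instead of reflexive for voice.
(C) pabemtsomi is wrong: it uses optative instead of conditional for mood.
(A) emkhibpatsomi is wrong: it has the affixes in the wrong order.

B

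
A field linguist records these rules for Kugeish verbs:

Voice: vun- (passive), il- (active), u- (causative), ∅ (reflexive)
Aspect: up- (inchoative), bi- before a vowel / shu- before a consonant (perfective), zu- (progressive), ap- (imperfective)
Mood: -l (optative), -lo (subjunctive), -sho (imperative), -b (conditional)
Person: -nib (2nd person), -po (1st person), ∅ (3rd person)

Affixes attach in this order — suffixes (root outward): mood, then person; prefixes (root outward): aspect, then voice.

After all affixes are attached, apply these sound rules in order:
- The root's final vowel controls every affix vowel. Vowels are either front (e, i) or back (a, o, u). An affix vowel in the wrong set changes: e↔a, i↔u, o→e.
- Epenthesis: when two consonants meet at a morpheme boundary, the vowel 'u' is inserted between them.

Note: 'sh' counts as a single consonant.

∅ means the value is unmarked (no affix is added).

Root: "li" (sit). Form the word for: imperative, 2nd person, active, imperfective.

ilepulishenib

Attach mood imperative -sho → lisho.
Attach aspect imperfective ap- → aplisho.
Attach voice active il- → ilaplisho.
Attach person 2nd person -nib → ilaplishonib.
Apply vowel harmony: ilaplishonib → ileplishenib.
Apply epenthesis: ileplishenib → ilepulishenib.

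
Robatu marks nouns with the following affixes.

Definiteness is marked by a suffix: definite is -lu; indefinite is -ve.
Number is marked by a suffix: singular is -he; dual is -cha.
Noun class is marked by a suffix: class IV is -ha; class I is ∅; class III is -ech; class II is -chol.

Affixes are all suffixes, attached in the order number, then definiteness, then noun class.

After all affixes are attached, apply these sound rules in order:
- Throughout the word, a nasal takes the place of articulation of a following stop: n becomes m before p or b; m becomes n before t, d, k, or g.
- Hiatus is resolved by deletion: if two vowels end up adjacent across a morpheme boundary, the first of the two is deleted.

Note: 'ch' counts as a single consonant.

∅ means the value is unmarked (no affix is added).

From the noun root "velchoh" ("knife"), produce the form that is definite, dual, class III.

Attach number dual -cha → velchohcha.
Attach definiteness definite -lu → velchohchalu.
Attach noun class class III -ech → velchohchaluech.
Nasal assimilation: no change.
Apply vowel deletion: velchohchaluech → velchohchalech.

velchohchalech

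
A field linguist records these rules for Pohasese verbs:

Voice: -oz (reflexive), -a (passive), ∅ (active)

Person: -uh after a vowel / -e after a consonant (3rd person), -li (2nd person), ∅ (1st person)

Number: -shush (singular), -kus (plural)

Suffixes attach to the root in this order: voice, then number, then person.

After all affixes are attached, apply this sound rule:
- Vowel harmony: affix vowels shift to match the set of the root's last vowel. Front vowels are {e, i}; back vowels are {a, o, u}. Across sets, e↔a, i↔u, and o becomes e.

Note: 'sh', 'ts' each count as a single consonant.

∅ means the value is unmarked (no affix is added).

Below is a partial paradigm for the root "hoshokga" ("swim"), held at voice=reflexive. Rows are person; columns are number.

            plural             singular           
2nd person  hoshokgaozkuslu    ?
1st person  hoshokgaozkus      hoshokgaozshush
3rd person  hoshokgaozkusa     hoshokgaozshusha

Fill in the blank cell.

hoshokgaozshushlu

Attach voice reflexive -oz → hoshokgaoz.
Attach number singular -shush → hoshokgaozshush.
Attach person 2nd person -li → hoshokgaozshushli.
Apply vowel harmony: hoshokgaozshushli → hoshokgaozshushlu.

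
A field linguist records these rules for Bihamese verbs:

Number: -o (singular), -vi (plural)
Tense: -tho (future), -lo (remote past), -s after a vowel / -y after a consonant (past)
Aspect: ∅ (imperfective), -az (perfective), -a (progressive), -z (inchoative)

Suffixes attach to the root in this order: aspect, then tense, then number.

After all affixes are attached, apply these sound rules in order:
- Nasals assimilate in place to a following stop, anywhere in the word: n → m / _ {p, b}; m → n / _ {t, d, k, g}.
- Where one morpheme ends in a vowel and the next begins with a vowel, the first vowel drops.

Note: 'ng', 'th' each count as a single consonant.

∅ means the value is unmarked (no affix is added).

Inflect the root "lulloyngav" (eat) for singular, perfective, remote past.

lulloyngavazlo

Attach aspect perfective -az → lulloyngavaz.
Attach tense remote past -lo → lulloyngavazlo.
Attach number singular -o → lulloyngavazloo.
Nasal assimilation: no change.
Apply vowel deletion: lulloyngavazloo → lulloyngavazlo.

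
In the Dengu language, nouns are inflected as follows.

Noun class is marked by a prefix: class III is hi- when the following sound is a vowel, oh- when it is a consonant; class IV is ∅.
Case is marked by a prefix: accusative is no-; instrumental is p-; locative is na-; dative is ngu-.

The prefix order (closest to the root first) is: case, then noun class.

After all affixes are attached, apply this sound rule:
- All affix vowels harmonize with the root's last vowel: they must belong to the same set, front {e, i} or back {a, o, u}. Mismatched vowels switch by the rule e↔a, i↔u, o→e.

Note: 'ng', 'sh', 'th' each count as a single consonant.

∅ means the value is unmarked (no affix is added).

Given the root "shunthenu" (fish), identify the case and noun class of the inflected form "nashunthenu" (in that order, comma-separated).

Segment: na-shunthenu.
case: na- → locative.
noun class: ∅ → class IV.

locative, class IV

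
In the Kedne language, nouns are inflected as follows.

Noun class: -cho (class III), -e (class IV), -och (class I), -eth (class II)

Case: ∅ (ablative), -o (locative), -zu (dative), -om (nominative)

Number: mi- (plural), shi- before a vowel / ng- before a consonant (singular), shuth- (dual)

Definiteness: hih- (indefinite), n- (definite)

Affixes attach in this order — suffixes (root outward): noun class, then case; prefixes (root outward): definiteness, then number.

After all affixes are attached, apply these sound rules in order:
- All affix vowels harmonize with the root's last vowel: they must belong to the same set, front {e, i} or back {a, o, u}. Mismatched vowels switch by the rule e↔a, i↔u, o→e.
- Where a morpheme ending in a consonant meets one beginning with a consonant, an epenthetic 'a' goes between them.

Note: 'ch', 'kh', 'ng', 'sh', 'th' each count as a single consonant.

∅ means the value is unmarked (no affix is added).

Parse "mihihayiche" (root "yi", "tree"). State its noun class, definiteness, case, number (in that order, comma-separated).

Segment: mi-hih-yi-cho.
noun class: -cho → class III.
definiteness: hih- → indefinite.
case: ∅ → ablative.
number: mi- → plural.

class III, indefinite, ablative, plural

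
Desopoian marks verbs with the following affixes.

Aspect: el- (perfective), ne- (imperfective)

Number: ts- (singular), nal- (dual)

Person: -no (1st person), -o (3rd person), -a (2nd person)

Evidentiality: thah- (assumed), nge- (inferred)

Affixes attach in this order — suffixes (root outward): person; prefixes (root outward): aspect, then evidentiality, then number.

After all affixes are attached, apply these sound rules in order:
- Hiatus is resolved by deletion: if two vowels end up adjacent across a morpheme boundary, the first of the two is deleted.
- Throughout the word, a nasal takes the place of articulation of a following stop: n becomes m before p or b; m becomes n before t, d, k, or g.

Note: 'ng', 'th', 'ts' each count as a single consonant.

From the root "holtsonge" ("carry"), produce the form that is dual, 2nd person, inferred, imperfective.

nalngeneholtsonga

Attach person 2nd person -a → holtsongea.
Attach aspect imperfective ne- → neholtsongea.
Attach evidentiality inferred nge- → ngeneholtsongea.
Attach number dual nal- → nalngeneholtsongea.
Apply vowel deletion: nalngeneholtsongea → nalngeneholtsonga.
Nasal assimilation: no change.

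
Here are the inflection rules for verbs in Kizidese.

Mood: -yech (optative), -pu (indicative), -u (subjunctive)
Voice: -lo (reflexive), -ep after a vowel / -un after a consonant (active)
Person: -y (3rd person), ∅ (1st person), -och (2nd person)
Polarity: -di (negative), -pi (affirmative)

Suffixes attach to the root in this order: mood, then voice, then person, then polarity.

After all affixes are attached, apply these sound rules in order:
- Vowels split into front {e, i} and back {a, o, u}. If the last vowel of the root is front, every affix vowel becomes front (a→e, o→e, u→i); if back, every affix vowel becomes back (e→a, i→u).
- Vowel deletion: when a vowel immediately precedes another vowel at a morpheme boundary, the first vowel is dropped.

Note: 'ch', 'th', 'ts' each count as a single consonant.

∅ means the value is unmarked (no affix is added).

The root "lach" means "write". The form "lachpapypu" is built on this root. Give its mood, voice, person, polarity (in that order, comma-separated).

Segment: lach-pu-ep-y-pi.
mood: -pu → indicative.
voice: -ep/un → active.
person: -y → 3rd person.
polarity: -pi → affirmative.

indicative, active, 3rd person, affirmative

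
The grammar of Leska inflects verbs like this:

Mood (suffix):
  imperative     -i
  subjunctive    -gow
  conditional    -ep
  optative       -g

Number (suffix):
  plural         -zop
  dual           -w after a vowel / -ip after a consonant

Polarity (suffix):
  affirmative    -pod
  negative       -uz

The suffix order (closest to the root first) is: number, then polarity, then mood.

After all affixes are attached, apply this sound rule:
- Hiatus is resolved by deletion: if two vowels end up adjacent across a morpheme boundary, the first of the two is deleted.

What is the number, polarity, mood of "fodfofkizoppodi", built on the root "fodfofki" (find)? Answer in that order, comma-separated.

plural, affirmative, imperative

Segment: fodfofki-zop-pod-i.
number: -zop → plural.
polarity: -pod → affirmative.
mood: -i → imperative.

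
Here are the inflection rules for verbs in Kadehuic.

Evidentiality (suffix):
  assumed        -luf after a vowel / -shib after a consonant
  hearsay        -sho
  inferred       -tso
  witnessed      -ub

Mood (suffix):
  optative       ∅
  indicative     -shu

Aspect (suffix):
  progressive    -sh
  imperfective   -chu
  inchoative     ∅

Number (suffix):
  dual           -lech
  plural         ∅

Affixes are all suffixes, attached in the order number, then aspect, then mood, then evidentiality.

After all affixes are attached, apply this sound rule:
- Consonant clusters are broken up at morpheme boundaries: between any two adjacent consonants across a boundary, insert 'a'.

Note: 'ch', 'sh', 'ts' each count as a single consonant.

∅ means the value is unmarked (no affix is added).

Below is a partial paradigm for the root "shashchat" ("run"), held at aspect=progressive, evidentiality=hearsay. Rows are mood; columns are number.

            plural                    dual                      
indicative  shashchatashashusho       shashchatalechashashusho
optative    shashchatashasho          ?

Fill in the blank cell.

Attach number dual -lech → shashchatlech.
Attach aspect progressive -sh → shashchatlechsh.
mood = optative: zero marking, form stays shashchatlechsh.
Attach evidentiality hearsay -sho → shashchatlechshsho.
Apply epenthesis: shashchatlechshsho → shashchatalechashasho.

shashchatalechashasho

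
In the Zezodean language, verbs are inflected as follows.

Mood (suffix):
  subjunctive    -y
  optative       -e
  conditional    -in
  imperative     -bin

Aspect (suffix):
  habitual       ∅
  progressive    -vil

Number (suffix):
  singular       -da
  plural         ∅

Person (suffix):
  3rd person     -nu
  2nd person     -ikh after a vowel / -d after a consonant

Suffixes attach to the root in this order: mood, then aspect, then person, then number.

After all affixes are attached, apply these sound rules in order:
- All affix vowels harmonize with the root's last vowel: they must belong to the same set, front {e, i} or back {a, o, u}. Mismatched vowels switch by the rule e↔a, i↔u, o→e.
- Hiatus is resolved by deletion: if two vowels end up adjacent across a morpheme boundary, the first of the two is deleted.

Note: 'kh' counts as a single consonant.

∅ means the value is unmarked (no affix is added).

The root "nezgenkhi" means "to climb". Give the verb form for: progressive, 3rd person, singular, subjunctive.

nezgenkhiyvilnide

Attach mood subjunctive -y → nezgenkhiy.
Attach aspect progressive -vil → nezgenkhiyvil.
Attach person 3rd person -nu → nezgenkhiyvilnu.
Attach number singular -da → nezgenkhiyvilnuda.
Apply vowel harmony: nezgenkhiyvilnuda → nezgenkhiyvilnide.
Vowel deletion: no change.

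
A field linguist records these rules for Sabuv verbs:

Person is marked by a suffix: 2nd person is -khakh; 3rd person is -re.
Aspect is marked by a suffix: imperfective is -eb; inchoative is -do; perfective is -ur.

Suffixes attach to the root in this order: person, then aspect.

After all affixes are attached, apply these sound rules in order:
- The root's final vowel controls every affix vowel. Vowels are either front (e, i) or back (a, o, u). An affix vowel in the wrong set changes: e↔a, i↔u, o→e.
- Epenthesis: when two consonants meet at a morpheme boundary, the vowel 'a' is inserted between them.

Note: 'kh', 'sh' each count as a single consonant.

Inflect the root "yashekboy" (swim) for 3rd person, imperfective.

yashekboyaraab

Attach person 3rd person -re → yashekboyre.
Attach aspect imperfective -eb → yashekboyreeb.
Apply vowel harmony: yashekboyreeb → yashekboyraab.
Apply epenthesis: yashekboyraab → yashekboyaraab.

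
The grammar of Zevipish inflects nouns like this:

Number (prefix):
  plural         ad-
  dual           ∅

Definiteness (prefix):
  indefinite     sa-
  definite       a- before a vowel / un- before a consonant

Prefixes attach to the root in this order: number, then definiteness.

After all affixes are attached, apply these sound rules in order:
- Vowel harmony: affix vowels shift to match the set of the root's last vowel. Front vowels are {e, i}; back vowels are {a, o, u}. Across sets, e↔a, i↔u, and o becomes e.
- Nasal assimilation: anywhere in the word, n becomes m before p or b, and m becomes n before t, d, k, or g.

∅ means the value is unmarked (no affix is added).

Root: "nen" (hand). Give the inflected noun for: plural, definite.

Attach number plural ad- → adnen.
Attach definiteness definite a- (before vowel 'a') → aadnen.
Apply vowel harmony: aadnen → eednen.
Nasal assimilation: no change.

eednen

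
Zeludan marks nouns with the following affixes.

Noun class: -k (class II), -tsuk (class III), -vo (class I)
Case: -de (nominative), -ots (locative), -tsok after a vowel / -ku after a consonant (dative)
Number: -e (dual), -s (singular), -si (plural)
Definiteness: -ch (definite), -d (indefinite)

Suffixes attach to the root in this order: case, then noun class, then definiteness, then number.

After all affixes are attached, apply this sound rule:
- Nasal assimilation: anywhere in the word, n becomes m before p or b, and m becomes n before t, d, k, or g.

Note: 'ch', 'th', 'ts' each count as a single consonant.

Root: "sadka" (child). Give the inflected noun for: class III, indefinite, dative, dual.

sadkatsoktsukde

Attach case dative -tsok (after vowel 'a') → sadkatsok.
Attach noun class class III -tsuk → sadkatsoktsuk.
Attach definiteness indefinite -d → sadkatsoktsukd.
Attach number dual -e → sadkatsoktsukde.
Nasal assimilation: no change.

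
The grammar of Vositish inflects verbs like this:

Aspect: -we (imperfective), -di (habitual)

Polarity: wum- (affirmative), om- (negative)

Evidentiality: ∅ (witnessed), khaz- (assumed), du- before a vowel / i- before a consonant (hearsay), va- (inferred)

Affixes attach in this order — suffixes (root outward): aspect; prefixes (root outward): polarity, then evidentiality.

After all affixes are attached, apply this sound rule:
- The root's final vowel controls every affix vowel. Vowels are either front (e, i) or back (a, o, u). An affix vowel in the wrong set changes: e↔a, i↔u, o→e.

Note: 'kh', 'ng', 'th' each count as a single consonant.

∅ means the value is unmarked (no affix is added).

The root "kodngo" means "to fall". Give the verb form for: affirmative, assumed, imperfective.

Attach polarity affirmative wum- → wumkodngo.
Attach aspect imperfective -we → wumkodngowe.
Attach evidentiality assumed khaz- → khazwumkodngowe.
Apply vowel harmony: khazwumkodngowe → khazwumkodngowa.

khazwumkodngowa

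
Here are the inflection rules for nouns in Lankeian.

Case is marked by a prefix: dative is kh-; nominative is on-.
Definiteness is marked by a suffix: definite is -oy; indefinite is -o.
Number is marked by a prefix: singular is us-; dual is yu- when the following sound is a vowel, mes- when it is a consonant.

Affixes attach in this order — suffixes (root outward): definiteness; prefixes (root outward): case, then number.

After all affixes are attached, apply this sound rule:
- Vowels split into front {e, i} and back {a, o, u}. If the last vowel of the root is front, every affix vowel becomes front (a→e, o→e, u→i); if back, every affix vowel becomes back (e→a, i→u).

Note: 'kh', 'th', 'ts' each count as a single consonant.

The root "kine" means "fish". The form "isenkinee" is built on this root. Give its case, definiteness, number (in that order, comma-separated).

nominative, indefinite, singular

Segment: us-on-kine-o.
case: on- → nominative.
definiteness: -o → indefinite.
number: us- → singular.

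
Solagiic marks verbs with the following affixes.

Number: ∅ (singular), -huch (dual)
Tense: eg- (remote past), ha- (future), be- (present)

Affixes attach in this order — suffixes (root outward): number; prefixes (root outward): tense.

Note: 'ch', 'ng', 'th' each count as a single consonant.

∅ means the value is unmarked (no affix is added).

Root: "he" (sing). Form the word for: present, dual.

Attach number dual -huch → hehuch.
Attach tense present be- → behehuch.

behehuch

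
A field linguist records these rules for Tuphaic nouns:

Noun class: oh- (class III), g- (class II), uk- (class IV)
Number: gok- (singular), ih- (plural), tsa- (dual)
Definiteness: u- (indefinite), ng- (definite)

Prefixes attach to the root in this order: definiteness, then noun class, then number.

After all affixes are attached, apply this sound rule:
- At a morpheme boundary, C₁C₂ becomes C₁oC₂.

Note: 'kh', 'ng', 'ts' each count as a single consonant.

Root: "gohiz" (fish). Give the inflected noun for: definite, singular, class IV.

Attach definiteness definite ng- → nggohiz.
Attach noun class class IV uk- → uknggohiz.
Attach number singular gok- → gokuknggohiz.
Apply epenthesis: gokuknggohiz → gokukongogohiz.

gokukongogohiz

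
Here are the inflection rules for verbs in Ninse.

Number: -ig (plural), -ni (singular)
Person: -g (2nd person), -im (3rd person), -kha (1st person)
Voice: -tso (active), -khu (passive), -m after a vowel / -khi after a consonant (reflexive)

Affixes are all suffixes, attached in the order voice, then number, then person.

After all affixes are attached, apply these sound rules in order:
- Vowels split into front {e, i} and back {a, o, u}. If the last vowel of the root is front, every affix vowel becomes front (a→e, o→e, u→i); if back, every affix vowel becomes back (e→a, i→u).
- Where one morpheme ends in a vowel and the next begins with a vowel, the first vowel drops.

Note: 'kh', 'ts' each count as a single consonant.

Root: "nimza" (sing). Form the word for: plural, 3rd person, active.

Attach voice active -tso → nimzatso.
Attach number plural -ig → nimzatsoig.
Attach person 3rd person -im → nimzatsoigim.
Apply vowel harmony: nimzatsoigim → nimzatsougum.
Apply vowel deletion: nimzatsougum → nimzatsugum.

nimzatsugum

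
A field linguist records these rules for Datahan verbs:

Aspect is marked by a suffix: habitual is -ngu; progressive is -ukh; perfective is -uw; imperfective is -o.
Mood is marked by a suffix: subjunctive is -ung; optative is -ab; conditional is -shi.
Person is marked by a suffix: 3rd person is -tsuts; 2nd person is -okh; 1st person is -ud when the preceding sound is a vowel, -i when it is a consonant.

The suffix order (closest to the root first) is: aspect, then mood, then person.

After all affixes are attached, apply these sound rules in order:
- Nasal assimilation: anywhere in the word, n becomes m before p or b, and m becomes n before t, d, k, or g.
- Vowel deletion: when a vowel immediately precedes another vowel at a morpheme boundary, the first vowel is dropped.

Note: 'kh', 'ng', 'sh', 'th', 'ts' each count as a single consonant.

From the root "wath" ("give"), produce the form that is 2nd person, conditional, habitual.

wathngushokh

Attach aspect habitual -ngu → wathngu.
Attach mood conditional -shi → wathngushi.
Attach person 2nd person -okh → wathngushiokh.
Nasal assimilation: no change.
Apply vowel deletion: wathngushiokh → wathngushokh.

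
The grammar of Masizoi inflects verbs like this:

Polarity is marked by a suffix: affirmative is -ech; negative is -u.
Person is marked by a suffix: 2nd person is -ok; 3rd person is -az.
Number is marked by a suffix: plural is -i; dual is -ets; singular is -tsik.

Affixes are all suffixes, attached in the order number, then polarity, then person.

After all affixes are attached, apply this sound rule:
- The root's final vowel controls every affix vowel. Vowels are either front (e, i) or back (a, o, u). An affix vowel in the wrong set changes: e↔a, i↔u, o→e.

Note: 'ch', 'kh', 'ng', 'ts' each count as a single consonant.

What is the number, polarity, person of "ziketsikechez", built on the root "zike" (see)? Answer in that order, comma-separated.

Segment: zike-tsik-ech-az.
number: -tsik → singular.
polarity: -ech → affirmative.
person: -az → 3rd person.

singular, affirmative, 3rd person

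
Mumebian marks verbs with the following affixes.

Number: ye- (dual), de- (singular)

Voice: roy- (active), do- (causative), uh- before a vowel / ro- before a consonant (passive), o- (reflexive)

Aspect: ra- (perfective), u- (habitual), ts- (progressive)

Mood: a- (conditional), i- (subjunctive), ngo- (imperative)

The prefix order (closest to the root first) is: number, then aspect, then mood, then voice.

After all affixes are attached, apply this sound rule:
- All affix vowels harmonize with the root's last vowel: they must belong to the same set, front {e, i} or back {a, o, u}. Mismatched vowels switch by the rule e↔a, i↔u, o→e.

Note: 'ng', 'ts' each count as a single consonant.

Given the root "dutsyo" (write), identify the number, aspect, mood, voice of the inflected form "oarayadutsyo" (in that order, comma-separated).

Segment: o-a-ra-ye-dutsyo.
number: ye- → dual.
aspect: ra- → perfective.
mood: a- → conditional.
voice: o- → reflexive.

dual, perfective, conditional, reflexive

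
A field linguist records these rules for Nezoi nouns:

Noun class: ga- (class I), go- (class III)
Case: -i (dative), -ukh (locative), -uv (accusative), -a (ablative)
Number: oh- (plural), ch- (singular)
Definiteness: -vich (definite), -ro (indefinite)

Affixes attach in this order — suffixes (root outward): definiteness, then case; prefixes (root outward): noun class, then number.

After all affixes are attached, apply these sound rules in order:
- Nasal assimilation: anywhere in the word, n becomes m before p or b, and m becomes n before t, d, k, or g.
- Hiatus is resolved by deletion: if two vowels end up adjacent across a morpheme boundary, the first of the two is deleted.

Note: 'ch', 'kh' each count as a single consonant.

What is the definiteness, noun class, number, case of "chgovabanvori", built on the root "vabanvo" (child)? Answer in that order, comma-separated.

indefinite, class III, singular, dative

Segment: ch-go-vabanvo-ro-i.
definiteness: -ro → indefinite.
noun class: go- → class III.
number: ch- → singular.
case: -i → dative.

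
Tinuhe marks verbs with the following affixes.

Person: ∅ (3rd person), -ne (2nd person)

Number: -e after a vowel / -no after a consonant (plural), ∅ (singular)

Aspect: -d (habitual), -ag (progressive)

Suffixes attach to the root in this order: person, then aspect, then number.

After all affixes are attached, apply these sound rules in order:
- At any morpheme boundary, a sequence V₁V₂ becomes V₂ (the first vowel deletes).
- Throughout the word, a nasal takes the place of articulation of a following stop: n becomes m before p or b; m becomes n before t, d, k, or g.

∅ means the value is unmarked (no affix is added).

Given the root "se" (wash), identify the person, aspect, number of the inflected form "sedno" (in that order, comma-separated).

3rd person, habitual, plural

Segment: se-d-no.
person: ∅ → 3rd person.
aspect: -d → habitual.
number: -e/no → plural.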